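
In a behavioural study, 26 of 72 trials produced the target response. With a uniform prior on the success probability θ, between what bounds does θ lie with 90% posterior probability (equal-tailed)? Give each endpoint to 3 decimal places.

[0.275, 0.458]

Posterior: Beta(1+26, 1+46) = Beta(27, 47).
Equal-tailed 90% interval: the 0.05 and 0.95 quantiles of Beta(27, 47).
Posterior mean ≈ 0.365, SD ≈ 0.056; a Normal approximation gives roughly [0.273, 0.456].
Exact: F⁻¹(0.05) = 0.275; F⁻¹(0.95) = 0.458.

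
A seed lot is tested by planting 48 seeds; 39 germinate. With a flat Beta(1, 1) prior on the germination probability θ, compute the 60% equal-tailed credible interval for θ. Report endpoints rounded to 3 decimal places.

[0.754, 0.848]

Posterior: Beta(1+39, 1+9) = Beta(40, 10).
Equal-tailed 60% interval: the 0.2 and 0.8 quantiles of Beta(40, 10).
Posterior mean ≈ 0.800, SD ≈ 0.056; a Normal approximation gives roughly [0.753, 0.847].
Exact: F⁻¹(0.2) = 0.754; F⁻¹(0.8) = 0.848.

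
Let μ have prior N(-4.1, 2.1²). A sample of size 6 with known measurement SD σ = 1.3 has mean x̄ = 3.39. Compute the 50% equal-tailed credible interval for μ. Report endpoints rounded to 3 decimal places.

Posterior precision = 1/2.1² + 6/1.3² = 0.2268 + 3.5503 = 3.7771, so posterior SD = 0.5145.
Posterior mean = (-4.1/2.1² + 6·3.39/1.3²) / 3.7771 = 2.9403.
Interval: 2.9403 ± 0.674 × 0.5145 → [2.593, 3.287].

[2.593, 3.287]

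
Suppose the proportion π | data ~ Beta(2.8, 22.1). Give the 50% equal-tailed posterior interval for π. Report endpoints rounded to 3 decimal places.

[0.066, 0.148]

Posterior: Beta(2.8, 22.1).
Equal-tailed 50% interval: the 0.25 and 0.75 quantiles of Beta(2.8, 22.1).
Posterior mean ≈ 0.112, SD ≈ 0.062; a Normal approximation gives roughly [0.071, 0.154].
Exact: F⁻¹(0.25) = 0.066; F⁻¹(0.75) = 0.148.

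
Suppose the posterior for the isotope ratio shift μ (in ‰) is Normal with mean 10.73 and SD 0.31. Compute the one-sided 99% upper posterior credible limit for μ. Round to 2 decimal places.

Need U with P(μ ≤ U) = 0.99: U = 10.73 + z_{0.01}·0.31.
z = 2.326; U = 10.73 + 2.326 × 0.31 = 11.45.

11.45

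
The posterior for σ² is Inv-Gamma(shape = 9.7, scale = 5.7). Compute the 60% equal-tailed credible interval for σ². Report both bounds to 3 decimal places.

[0.468, 0.811]

Inverse-Gamma(9.7, 5.7) quantiles: F⁻¹(0.2) and F⁻¹(0.8).
Equivalently, 1/σ² ~ Gamma(9.7, rate = 5.7); invert its 0.8 and 0.2 quantiles.
Posterior mean ≈ 0.655, SD ≈ 0.236; a Normal approximation gives roughly [0.456, 0.854].
Exact: lower = 0.468; upper = 0.811.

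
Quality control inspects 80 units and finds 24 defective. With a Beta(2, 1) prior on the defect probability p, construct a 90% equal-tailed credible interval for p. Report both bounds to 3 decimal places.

Posterior: Beta(2+24, 1+56) = Beta(26, 57).
Equal-tailed 90% interval: the 0.05 and 0.95 quantiles of Beta(26, 57).
Posterior mean ≈ 0.313, SD ≈ 0.051; a Normal approximation gives roughly [0.230, 0.396].
Exact: F⁻¹(0.05) = 0.233; F⁻¹(0.95) = 0.399.

[0.233, 0.399]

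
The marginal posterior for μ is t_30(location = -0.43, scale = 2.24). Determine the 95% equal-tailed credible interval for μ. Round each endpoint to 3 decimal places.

[-5.005, 4.145]

The t_30 distribution is symmetric; the 95% interval is -0.43 ± t·2.24 with t_{0.975,30} = 2.042.
Half-width: 2.042 × 2.24 = 4.575.
-0.43 − 4.575 = -5.005; -0.43 + 4.575 = 4.145.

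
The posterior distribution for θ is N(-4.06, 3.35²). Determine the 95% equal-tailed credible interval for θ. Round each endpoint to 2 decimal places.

[-10.63, 2.51]

The posterior is symmetric, so the 95% equal-tailed interval is θ = -4.06 ± z·3.35 with z = 1.960.
Half-width: 1.960 × 3.35 = 6.57.
-4.06 − 6.57 = -10.63; -4.06 + 6.57 = 2.51.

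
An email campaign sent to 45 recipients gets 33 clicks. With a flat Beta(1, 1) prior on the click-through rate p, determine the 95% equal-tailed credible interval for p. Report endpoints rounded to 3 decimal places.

Posterior: Beta(1+33, 1+12) = Beta(34, 13).
Equal-tailed 95% interval: the 0.025 and 0.975 quantiles of Beta(34, 13).
Posterior mean ≈ 0.723, SD ≈ 0.065; a Normal approximation gives roughly [0.597, 0.850].
Exact: F⁻¹(0.025) = 0.589; F⁻¹(0.975) = 0.840.

[0.589, 0.840]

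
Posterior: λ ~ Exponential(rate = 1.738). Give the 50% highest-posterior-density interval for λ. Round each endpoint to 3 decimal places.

The exponential density is strictly decreasing on [0, ∞), so the HPD interval is anchored at 0: [0, q] with P(λ ≤ q) = 0.50.
q = −ln(1 − 0.50) / 1.738 = 0.6931 / 1.738 = 0.399.

[0.000, 0.399]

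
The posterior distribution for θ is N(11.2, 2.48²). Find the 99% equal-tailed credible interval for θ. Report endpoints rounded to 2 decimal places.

[4.81, 17.59]

The posterior is symmetric, so the 99% equal-tailed interval is θ = 11.2 ± z·2.48 with z = 2.576.
Half-width: 2.576 × 2.48 = 6.39.
11.2 − 6.39 = 4.81; 11.2 + 6.39 = 17.59.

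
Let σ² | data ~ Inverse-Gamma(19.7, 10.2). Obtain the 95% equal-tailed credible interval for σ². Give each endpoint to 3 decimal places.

Inverse-Gamma(19.7, 10.2) quantiles: F⁻¹(0.025) and F⁻¹(0.975).
Equivalently, 1/σ² ~ Gamma(19.7, rate = 10.2); invert its 0.975 and 0.025 quantiles.
Posterior mean ≈ 0.545, SD ≈ 0.130; a Normal approximation gives roughly [0.291, 0.800].
Exact: lower = 0.348; upper = 0.851.

[0.348, 0.851]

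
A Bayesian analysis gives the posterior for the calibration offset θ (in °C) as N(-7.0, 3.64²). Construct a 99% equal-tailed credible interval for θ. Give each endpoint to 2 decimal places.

The posterior is symmetric, so the 99% equal-tailed interval is θ = -7.0 ± z·3.64 with z = 2.576.
Half-width: 2.576 × 3.64 = 9.38.
-7.0 − 9.38 = -16.38; -7.0 + 9.38 = 2.38.

[-16.38, 2.38]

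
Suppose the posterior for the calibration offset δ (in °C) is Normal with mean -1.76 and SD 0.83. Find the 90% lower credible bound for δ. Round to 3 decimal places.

Need L with P(δ ≥ L) = 0.90: L = -1.76 − z_{0.1}·0.83.
z = 1.282; L = -1.76 − 1.282 × 0.83 = -2.824.

-2.824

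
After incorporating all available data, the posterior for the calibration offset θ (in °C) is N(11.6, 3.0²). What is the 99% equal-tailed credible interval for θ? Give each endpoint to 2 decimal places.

The posterior is symmetric, so the 99% equal-tailed interval is θ = 11.6 ± z·3.0 with z = 2.576.
Half-width: 2.576 × 3.0 = 7.73.
11.6 − 7.73 = 3.87; 11.6 + 7.73 = 19.33.

[3.87, 19.33]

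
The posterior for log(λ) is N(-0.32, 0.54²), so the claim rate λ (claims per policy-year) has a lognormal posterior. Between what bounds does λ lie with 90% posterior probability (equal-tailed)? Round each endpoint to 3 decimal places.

[0.299, 1.765]

On the log scale the 90% interval is -0.32 ± 1.645 × 0.54 = [-1.2082, 0.5682].
Exponentiate: [e^-1.2082, e^0.5682] = [0.299, 1.765].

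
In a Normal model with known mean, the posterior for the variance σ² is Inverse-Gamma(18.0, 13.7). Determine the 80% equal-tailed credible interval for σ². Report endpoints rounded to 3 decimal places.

[0.580, 1.069]

Inverse-Gamma(18.0, 13.7) quantiles: F⁻¹(0.1) and F⁻¹(0.9).
Equivalently, 1/σ² ~ Gamma(18.0, rate = 13.7); invert its 0.9 and 0.1 quantiles.
Posterior mean ≈ 0.806, SD ≈ 0.201; a Normal approximation gives roughly [0.548, 1.064].
Exact: lower = 0.580; upper = 1.069.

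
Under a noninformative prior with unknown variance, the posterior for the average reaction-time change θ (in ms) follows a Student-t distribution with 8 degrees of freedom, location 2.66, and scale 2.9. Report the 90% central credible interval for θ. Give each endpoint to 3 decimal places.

The t_8 distribution is symmetric; the 90% interval is 2.66 ± t·2.9 with t_{0.95,8} = 1.860.
Half-width: 1.860 × 2.9 = 5.393.
2.66 − 5.393 = -2.733; 2.66 + 5.393 = 8.053.

[-2.733, 8.053]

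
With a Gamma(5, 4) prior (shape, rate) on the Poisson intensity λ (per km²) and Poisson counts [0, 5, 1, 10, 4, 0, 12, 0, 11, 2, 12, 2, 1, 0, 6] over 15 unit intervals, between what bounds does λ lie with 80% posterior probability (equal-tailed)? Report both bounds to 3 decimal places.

Posterior: Gamma(5+66, 4+15) = Gamma(71, 19) (shape, rate).
Equal-tailed 80% interval: Gamma(71, 19) quantiles at 0.1 and 0.9.
Posterior mean ≈ 3.737, SD ≈ 0.443; a Normal approximation gives roughly [3.168, 4.305].
Exact: lower = 3.181; upper = 4.315.

[3.181, 4.315]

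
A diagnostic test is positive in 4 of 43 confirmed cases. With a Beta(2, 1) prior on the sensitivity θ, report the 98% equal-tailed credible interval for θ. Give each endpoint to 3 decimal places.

Posterior: Beta(2+4, 1+39) = Beta(6, 40).
Equal-tailed 98% interval: the 0.01 and 0.99 quantiles of Beta(6, 40).
Posterior mean ≈ 0.130, SD ≈ 0.049; a Normal approximation gives roughly [0.016, 0.245].
Exact: F⁻¹(0.01) = 0.041; F⁻¹(0.99) = 0.266.

[0.041, 0.266]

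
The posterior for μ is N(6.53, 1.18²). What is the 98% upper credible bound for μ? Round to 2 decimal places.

8.95

Need U with P(μ ≤ U) = 0.98: U = 6.53 + z_{0.02}·1.18.
z = 2.054; U = 6.53 + 2.054 × 1.18 = 8.95.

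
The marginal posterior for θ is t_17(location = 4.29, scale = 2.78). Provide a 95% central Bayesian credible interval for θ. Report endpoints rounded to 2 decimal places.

The t_17 distribution is symmetric; the 95% interval is 4.29 ± t·2.78 with t_{0.975,17} = 2.110.
Half-width: 2.110 × 2.78 = 5.87.
4.29 − 5.87 = -1.58; 4.29 + 5.87 = 10.16.

[-1.58, 10.16]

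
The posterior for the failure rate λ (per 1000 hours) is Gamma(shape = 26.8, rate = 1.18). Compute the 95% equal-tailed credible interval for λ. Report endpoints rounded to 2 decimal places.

Posterior: Gamma(shape 26.8, rate 1.18).
Equal-tailed 95% interval: Gamma(26.8, 1.18) quantiles at 0.025 and 0.975.
Posterior mean ≈ 22.71, SD ≈ 4.39; a Normal approximation gives roughly [14.11, 31.31].
Exact: lower = 14.94; upper = 32.08.

[14.94, 32.08]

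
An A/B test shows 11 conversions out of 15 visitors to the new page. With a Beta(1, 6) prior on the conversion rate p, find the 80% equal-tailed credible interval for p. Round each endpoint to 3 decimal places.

[0.410, 0.679]

Posterior: Beta(1+11, 6+4) = Beta(12, 10).
Equal-tailed 80% interval: the 0.1 and 0.9 quantiles of Beta(12, 10).
Posterior mean ≈ 0.545, SD ≈ 0.104; a Normal approximation gives roughly [0.412, 0.679].
Exact: F⁻¹(0.1) = 0.410; F⁻¹(0.9) = 0.679.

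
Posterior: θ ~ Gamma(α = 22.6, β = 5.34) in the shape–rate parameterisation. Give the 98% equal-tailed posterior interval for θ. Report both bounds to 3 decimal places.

Posterior: Gamma(shape 22.6, rate 5.34).
Equal-tailed 98% interval: Gamma(22.6, 5.34) quantiles at 0.01 and 0.99.
Posterior mean ≈ 4.232, SD ≈ 0.890; a Normal approximation gives roughly [2.161, 6.303].
Exact: lower = 2.439; upper = 6.574.

[2.439, 6.574]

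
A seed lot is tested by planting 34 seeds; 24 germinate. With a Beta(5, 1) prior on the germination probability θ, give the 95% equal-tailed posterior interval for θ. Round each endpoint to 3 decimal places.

Posterior: Beta(5+24, 1+10) = Beta(29, 11).
Equal-tailed 95% interval: the 0.025 and 0.975 quantiles of Beta(29, 11).
Posterior mean ≈ 0.725, SD ≈ 0.070; a Normal approximation gives roughly [0.588, 0.862].
Exact: F⁻¹(0.025) = 0.579; F⁻¹(0.975) = 0.850.

[0.579, 0.850]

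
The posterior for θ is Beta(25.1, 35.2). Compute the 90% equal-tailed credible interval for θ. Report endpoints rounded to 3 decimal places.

Posterior: Beta(25.1, 35.2).
Equal-tailed 90% interval: the 0.05 and 0.95 quantiles of Beta(25.1, 35.2).
Posterior mean ≈ 0.416, SD ≈ 0.063; a Normal approximation gives roughly [0.313, 0.520].
Exact: F⁻¹(0.05) = 0.314; F⁻¹(0.95) = 0.521.

[0.314, 0.521]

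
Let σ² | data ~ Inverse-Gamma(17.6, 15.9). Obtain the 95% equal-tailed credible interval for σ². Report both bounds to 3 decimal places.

Inverse-Gamma(17.6, 15.9) quantiles: F⁻¹(0.025) and F⁻¹(0.975).
Equivalently, 1/σ² ~ Gamma(17.6, rate = 15.9); invert its 0.975 and 0.025 quantiles.
Posterior mean ≈ 0.958, SD ≈ 0.243; a Normal approximation gives roughly [0.483, 1.433].
Exact: lower = 0.595; upper = 1.535.

[0.595, 1.535]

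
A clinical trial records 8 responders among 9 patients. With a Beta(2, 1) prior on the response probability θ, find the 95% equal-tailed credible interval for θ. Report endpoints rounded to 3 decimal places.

[0.587, 0.977]

Posterior: Beta(2+8, 1+1) = Beta(10, 2).
Equal-tailed 95% interval: the 0.025 and 0.975 quantiles of Beta(10, 2).
Posterior mean ≈ 0.833, SD ≈ 0.103; a Normal approximation gives roughly [0.631, 1.036].
Exact: F⁻¹(0.025) = 0.587; F⁻¹(0.975) = 0.977.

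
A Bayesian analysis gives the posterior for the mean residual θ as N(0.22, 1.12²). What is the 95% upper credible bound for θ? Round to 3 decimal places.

2.062

Need U with P(θ ≤ U) = 0.95: U = 0.22 + z_{0.05}·1.12.
z = 1.645; U = 0.22 + 1.645 × 1.12 = 2.062.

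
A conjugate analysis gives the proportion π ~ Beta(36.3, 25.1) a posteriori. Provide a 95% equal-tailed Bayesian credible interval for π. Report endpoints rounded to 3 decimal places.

Posterior: Beta(36.3, 25.1).
Equal-tailed 95% interval: the 0.025 and 0.975 quantiles of Beta(36.3, 25.1).
Posterior mean ≈ 0.591, SD ≈ 0.062; a Normal approximation gives roughly [0.469, 0.713].
Exact: F⁻¹(0.025) = 0.467; F⁻¹(0.975) = 0.710.

[0.467, 0.710]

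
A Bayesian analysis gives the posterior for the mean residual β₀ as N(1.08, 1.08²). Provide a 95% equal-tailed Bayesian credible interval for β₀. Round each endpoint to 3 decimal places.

[-1.037, 3.197]

The posterior is symmetric, so the 95% equal-tailed interval is β₀ = 1.08 ± z·1.08 with z = 1.960.
Half-width: 1.960 × 1.08 = 2.117.
1.08 − 2.117 = -1.037; 1.08 + 2.117 = 3.197.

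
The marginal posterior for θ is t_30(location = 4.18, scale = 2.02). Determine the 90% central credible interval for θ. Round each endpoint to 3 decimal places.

The t_30 distribution is symmetric; the 90% interval is 4.18 ± t·2.02 with t_{0.95,30} = 1.697.
Half-width: 1.697 × 2.02 = 3.428.
4.18 − 3.428 = 0.752; 4.18 + 3.428 = 7.608.

[0.752, 7.608]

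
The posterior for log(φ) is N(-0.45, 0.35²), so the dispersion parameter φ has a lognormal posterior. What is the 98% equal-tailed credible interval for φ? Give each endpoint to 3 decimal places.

[0.282, 1.439]

On the log scale the 98% interval is -0.45 ± 2.326 × 0.35 = [-1.2642, 0.3642].
Exponentiate: [e^-1.2642, e^0.3642] = [0.282, 1.439].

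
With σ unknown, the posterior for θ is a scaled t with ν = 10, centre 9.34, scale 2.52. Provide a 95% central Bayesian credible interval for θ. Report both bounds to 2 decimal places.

The t_10 distribution is symmetric; the 95% interval is 9.34 ± t·2.52 with t_{0.975,10} = 2.228.
Half-width: 2.228 × 2.52 = 5.61.
9.34 − 5.61 = 3.73; 9.34 + 5.61 = 14.95.

[3.73, 14.95]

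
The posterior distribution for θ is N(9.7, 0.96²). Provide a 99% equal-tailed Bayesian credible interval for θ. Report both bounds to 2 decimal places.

The posterior is symmetric, so the 99% equal-tailed interval is θ = 9.7 ± z·0.96 with z = 2.576.
Half-width: 2.576 × 0.96 = 2.47.
9.7 − 2.47 = 7.23; 9.7 + 2.47 = 12.17.

[7.23, 12.17]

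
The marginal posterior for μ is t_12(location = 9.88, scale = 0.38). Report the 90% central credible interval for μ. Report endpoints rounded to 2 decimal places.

[9.20, 10.56]

The t_12 distribution is symmetric; the 90% interval is 9.88 ± t·0.38 with t_{0.95,12} = 1.782.
Half-width: 1.782 × 0.38 = 0.68.
9.88 − 0.68 = 9.20; 9.88 + 0.68 = 10.56.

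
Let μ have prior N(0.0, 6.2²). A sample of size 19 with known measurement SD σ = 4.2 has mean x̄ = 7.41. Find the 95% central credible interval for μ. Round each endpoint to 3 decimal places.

Posterior precision = 1/6.2² + 19/4.2² = 0.0260 + 1.0771 = 1.1031, so posterior SD = 0.9521.
Posterior mean = (0.0/6.2² + 19·7.41/4.2²) / 1.1031 = 7.2353.
Interval: 7.2353 ± 1.960 × 0.9521 → [5.369, 9.101].

[5.369, 9.101]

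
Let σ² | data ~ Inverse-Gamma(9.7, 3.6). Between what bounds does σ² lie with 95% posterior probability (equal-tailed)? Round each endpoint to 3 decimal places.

[0.216, 0.784]

Inverse-Gamma(9.7, 3.6) quantiles: F⁻¹(0.025) and F⁻¹(0.975).
Equivalently, 1/σ² ~ Gamma(9.7, rate = 3.6); invert its 0.975 and 0.025 quantiles.
Posterior mean ≈ 0.414, SD ≈ 0.149; a Normal approximation gives roughly [0.122, 0.706].
Exact: lower = 0.216; upper = 0.784.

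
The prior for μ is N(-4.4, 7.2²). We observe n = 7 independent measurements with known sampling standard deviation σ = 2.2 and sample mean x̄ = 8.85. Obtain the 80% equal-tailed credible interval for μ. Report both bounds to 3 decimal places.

[7.617, 9.734]

Posterior precision = 1/7.2² + 7/2.2² = 0.0193 + 1.4463 = 1.4656, so posterior SD = 0.8260.
Posterior mean = (-4.4/7.2² + 7·8.85/2.2²) / 1.4656 = 8.6756.
Interval: 8.6756 ± 1.282 × 0.8260 → [7.617, 9.734].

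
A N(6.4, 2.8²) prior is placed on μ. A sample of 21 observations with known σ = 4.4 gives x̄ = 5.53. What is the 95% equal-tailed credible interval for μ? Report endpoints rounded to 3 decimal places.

Posterior precision = 1/2.8² + 21/4.4² = 0.1276 + 1.0847 = 1.2123, so posterior SD = 0.9082.
Posterior mean = (6.4/2.8² + 21·5.53/4.4²) / 1.2123 = 5.6215.
Interval: 5.6215 ± 1.960 × 0.9082 → [3.841, 7.402].

[3.841, 7.402]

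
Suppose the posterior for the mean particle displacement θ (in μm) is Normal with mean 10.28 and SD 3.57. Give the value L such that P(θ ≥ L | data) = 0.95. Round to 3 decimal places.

Need L with P(θ ≥ L) = 0.95: L = 10.28 − z_{0.05}·3.57.
z = 1.645; L = 10.28 − 1.645 × 3.57 = 4.408.

4.408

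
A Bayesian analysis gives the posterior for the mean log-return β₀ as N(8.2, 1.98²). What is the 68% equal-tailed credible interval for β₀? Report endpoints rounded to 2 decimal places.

[6.23, 10.17]

The posterior is symmetric, so the 68% equal-tailed interval is β₀ = 8.2 ± z·1.98 with z = 0.994.
Half-width: 0.994 × 1.98 = 1.97.
8.2 − 1.97 = 6.23; 8.2 + 1.97 = 10.17.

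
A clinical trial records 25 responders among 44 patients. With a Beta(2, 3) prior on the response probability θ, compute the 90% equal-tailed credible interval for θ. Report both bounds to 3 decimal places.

Posterior: Beta(2+25, 3+19) = Beta(27, 22).
Equal-tailed 90% interval: the 0.05 and 0.95 quantiles of Beta(27, 22).
Posterior mean ≈ 0.551, SD ≈ 0.070; a Normal approximation gives roughly [0.435, 0.667].
Exact: F⁻¹(0.05) = 0.434; F⁻¹(0.95) = 0.666.

[0.434, 0.666]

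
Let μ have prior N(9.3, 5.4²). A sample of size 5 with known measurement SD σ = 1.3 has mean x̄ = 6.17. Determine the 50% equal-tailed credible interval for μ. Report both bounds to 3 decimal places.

[5.816, 6.596]

Posterior precision = 1/5.4² + 5/1.3² = 0.0343 + 2.9586 = 2.9929, so posterior SD = 0.5780.
Posterior mean = (9.3/5.4² + 5·6.17/1.3²) / 2.9929 = 6.2059.
Interval: 6.2059 ± 0.674 × 0.5780 → [5.816, 6.596].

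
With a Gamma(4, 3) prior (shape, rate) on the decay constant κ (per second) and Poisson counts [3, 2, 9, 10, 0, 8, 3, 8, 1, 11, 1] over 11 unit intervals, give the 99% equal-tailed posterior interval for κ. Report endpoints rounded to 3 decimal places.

[2.995, 5.845]

Posterior: Gamma(4+56, 3+11) = Gamma(60, 14) (shape, rate).
Equal-tailed 99% interval: Gamma(60, 14) quantiles at 0.005 and 0.995.
Posterior mean ≈ 4.286, SD ≈ 0.553; a Normal approximation gives roughly [2.861, 5.711].
Exact: lower = 2.995; upper = 5.845.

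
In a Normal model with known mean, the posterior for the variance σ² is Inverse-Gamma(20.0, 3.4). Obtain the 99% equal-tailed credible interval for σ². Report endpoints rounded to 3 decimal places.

[0.102, 0.328]

Inverse-Gamma(20.0, 3.4) quantiles: F⁻¹(0.005) and F⁻¹(0.995).
Equivalently, 1/σ² ~ Gamma(20.0, rate = 3.4); invert its 0.995 and 0.005 quantiles.
Posterior mean ≈ 0.179, SD ≈ 0.042; a Normal approximation gives roughly [0.070, 0.288].
Exact: lower = 0.102; upper = 0.328.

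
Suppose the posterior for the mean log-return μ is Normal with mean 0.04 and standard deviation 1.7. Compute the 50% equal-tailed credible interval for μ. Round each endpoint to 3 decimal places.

[-1.107, 1.187]

The posterior is symmetric, so the 50% equal-tailed interval is μ = 0.04 ± z·1.7 with z = 0.674.
Half-width: 0.674 × 1.7 = 1.147.
0.04 − 1.147 = -1.107; 0.04 + 1.147 = 1.187.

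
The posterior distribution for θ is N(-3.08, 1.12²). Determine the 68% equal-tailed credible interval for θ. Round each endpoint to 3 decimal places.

[-4.194, -1.966]

The posterior is symmetric, so the 68% equal-tailed interval is θ = -3.08 ± z·1.12 with z = 0.994.
Half-width: 0.994 × 1.12 = 1.114.
-3.08 − 1.114 = -4.194; -3.08 + 1.114 = -1.966.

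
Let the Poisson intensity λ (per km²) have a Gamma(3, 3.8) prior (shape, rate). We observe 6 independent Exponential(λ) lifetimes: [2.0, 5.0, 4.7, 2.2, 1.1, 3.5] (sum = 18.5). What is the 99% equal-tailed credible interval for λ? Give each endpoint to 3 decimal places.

Posterior: Gamma(3+6, 3.8+18.5) = Gamma(9, 22.3) (shape, rate).
Equal-tailed 99% interval: Gamma(9, 22.3) quantiles at 0.005 and 0.995.
Posterior mean ≈ 0.404, SD ≈ 0.135; a Normal approximation gives roughly [0.057, 0.750].
Exact: lower = 0.140; upper = 0.833.

[0.140, 0.833]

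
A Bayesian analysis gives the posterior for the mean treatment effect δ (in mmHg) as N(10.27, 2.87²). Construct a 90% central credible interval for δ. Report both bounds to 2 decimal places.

The posterior is symmetric, so the 90% equal-tailed interval is δ = 10.27 ± z·2.87 with z = 1.645.
Half-width: 1.645 × 2.87 = 4.72.
10.27 − 4.72 = 5.55; 10.27 + 4.72 = 14.99.

[5.55, 14.99]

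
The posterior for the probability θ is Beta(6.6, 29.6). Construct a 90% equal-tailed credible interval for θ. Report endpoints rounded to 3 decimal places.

[0.089, 0.296]

Posterior: Beta(6.6, 29.6).
Equal-tailed 90% interval: the 0.05 and 0.95 quantiles of Beta(6.6, 29.6).
Posterior mean ≈ 0.182, SD ≈ 0.063; a Normal approximation gives roughly [0.078, 0.286].
Exact: F⁻¹(0.05) = 0.089; F⁻¹(0.95) = 0.296.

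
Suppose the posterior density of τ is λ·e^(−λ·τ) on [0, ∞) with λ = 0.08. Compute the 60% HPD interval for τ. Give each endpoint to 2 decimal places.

The exponential density is strictly decreasing on [0, ∞), so the HPD interval is anchored at 0: [0, q] with P(τ ≤ q) = 0.60.
q = −ln(1 − 0.60) / 0.08 = 0.9163 / 0.08 = 11.45.

[0.00, 11.45]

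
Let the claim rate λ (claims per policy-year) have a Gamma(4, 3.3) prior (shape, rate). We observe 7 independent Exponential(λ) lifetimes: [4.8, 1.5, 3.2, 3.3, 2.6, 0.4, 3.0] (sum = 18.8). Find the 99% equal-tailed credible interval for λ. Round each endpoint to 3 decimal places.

[0.196, 0.968]

Posterior: Gamma(4+7, 3.3+18.8) = Gamma(11, 22.1) (shape, rate).
Equal-tailed 99% interval: Gamma(11, 22.1) quantiles at 0.005 and 0.995.
Posterior mean ≈ 0.498, SD ≈ 0.150; a Normal approximation gives roughly [0.111, 0.884].
Exact: lower = 0.196; upper = 0.968.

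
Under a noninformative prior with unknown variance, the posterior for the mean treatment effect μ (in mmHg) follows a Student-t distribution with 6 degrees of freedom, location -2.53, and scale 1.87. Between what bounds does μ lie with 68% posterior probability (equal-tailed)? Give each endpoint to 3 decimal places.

[-4.557, -0.503]

The t_6 distribution is symmetric; the 68% interval is -2.53 ± t·1.87 with t_{0.84,6} = 1.084.
Half-width: 1.084 × 1.87 = 2.027.
-2.53 − 2.027 = -4.557; -2.53 + 2.027 = -0.503.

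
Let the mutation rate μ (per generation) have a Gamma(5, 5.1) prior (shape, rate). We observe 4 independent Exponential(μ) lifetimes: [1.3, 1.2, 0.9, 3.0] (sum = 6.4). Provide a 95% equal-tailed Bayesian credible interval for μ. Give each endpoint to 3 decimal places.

[0.358, 1.371]

Posterior: Gamma(5+4, 5.1+6.4) = Gamma(9, 11.5) (shape, rate).
Equal-tailed 95% interval: Gamma(9, 11.5) quantiles at 0.025 and 0.975.
Posterior mean ≈ 0.783, SD ≈ 0.261; a Normal approximation gives roughly [0.271, 1.294].
Exact: lower = 0.358; upper = 1.371.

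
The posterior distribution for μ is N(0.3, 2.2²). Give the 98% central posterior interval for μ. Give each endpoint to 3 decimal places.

The posterior is symmetric, so the 98% equal-tailed interval is μ = 0.3 ± z·2.2 with z = 2.326.
Half-width: 2.326 × 2.2 = 5.118.
0.3 − 5.118 = -4.818; 0.3 + 5.118 = 5.418.

[-4.818, 5.418]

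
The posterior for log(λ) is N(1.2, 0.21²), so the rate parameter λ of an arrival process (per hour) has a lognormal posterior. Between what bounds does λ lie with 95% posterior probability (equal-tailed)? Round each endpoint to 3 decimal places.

On the log scale the 95% interval is 1.2 ± 1.960 × 0.21 = [0.7884, 1.6116].
Exponentiate: [e^0.7884, e^1.6116] = [2.200, 5.011].

[2.200, 5.011]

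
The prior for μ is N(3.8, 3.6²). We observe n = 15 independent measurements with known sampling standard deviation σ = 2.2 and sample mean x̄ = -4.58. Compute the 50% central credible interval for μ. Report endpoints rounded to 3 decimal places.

[-4.755, -3.998]

Posterior precision = 1/3.6² + 15/2.2² = 0.0772 + 3.0992 = 3.1763, so posterior SD = 0.5611.
Posterior mean = (3.8/3.6² + 15·-4.58/2.2²) / 3.1763 = -4.3764.
Interval: -4.3764 ± 0.674 × 0.5611 → [-4.755, -3.998].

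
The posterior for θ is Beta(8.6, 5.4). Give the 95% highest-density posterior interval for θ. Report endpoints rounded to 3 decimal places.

The posterior is unimodal and skewed, so the HPD interval has equal density at both endpoints and is the shortest 95% interval.
Solving f(0.369) = f(0.851) with F(0.851) − F(0.369) = 0.95 gives [0.369, 0.851].
For comparison, the equal-tailed interval is [0.357, 0.841]; the HPD is narrower and shifted toward the mode.

[0.369, 0.851]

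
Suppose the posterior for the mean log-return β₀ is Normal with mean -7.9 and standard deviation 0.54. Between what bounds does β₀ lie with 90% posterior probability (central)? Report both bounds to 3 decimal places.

[-8.788, -7.012]

The posterior is symmetric, so the 90% equal-tailed interval is β₀ = -7.9 ± z·0.54 with z = 1.645.
Half-width: 1.645 × 0.54 = 0.888.
-7.9 − 0.888 = -8.788; -7.9 + 0.888 = -7.012.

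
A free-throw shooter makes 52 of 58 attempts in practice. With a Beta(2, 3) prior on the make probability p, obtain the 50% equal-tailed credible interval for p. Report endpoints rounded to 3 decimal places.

Posterior: Beta(2+52, 3+6) = Beta(54, 9).
Equal-tailed 50% interval: the 0.25 and 0.75 quantiles of Beta(54, 9).
Posterior mean ≈ 0.857, SD ≈ 0.044; a Normal approximation gives roughly [0.828, 0.887].
Exact: F⁻¹(0.25) = 0.830; F⁻¹(0.75) = 0.889.

[0.830, 0.889]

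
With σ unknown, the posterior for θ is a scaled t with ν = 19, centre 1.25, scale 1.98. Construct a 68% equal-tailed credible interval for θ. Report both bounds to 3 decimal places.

The t_19 distribution is symmetric; the 68% interval is 1.25 ± t·1.98 with t_{0.84,19} = 1.021.
Half-width: 1.021 × 1.98 = 2.022.
1.25 − 2.022 = -0.772; 1.25 + 2.022 = 3.272.

[-0.772, 3.272]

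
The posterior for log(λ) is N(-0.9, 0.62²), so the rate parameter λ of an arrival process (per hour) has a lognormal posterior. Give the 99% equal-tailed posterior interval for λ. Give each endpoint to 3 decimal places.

On the log scale the 99% interval is -0.9 ± 2.576 × 0.62 = [-2.4970, 0.6970].
Exponentiate: [e^-2.4970, e^0.6970] = [0.082, 2.008].

[0.082, 2.008]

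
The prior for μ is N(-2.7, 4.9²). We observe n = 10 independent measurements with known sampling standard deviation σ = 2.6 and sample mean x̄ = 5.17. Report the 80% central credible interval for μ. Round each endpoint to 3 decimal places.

Posterior precision = 1/4.9² + 10/2.6² = 0.0416 + 1.4793 = 1.5209, so posterior SD = 0.8109.
Posterior mean = (-2.7/4.9² + 10·5.17/2.6²) / 1.5209 = 4.9545.
Interval: 4.9545 ± 1.282 × 0.8109 → [3.915, 5.994].

[3.915, 5.994]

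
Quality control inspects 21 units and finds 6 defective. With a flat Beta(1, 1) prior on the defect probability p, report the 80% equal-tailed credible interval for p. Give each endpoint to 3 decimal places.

Posterior: Beta(1+6, 1+15) = Beta(7, 16).
Equal-tailed 80% interval: the 0.1 and 0.9 quantiles of Beta(7, 16).
Posterior mean ≈ 0.304, SD ≈ 0.094; a Normal approximation gives roughly [0.184, 0.425].
Exact: F⁻¹(0.1) = 0.187; F⁻¹(0.9) = 0.430.

[0.187, 0.430]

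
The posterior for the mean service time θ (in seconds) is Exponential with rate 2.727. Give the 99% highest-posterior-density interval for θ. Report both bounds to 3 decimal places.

[0.000, 1.689]

The exponential density is strictly decreasing on [0, ∞), so the HPD interval is anchored at 0: [0, q] with P(θ ≤ q) = 0.99.
q = −ln(1 − 0.99) / 2.727 = 4.6052 / 2.727 = 1.689.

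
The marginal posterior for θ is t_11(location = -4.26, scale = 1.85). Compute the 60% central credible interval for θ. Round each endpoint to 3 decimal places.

[-5.880, -2.640]

The t_11 distribution is symmetric; the 60% interval is -4.26 ± t·1.85 with t_{0.8,11} = 0.876.
Half-width: 0.876 × 1.85 = 1.620.
-4.26 − 1.620 = -5.880; -4.26 + 1.620 = -2.640.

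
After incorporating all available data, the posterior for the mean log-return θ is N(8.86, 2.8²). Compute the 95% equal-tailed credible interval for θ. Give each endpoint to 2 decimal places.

[3.37, 14.35]

The posterior is symmetric, so the 95% equal-tailed interval is θ = 8.86 ± z·2.8 with z = 1.960.
Half-width: 1.960 × 2.8 = 5.49.
8.86 − 5.49 = 3.37; 8.86 + 5.49 = 14.35.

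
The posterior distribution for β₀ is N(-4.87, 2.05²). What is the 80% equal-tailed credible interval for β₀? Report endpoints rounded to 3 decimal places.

[-7.497, -2.243]

The posterior is symmetric, so the 80% equal-tailed interval is β₀ = -4.87 ± z·2.05 with z = 1.282.
Half-width: 1.282 × 2.05 = 2.627.
-4.87 − 2.627 = -7.497; -4.87 + 2.627 = -2.243.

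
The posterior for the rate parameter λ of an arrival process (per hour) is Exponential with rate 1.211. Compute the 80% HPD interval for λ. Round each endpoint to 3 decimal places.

[0.000, 1.329]

The exponential density is strictly decreasing on [0, ∞), so the HPD interval is anchored at 0: [0, q] with P(λ ≤ q) = 0.80.
q = −ln(1 − 0.80) / 1.211 = 1.6094 / 1.211 = 1.329.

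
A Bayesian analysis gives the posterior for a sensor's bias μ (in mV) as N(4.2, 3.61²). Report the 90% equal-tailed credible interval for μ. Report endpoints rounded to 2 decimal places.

The posterior is symmetric, so the 90% equal-tailed interval is μ = 4.2 ± z·3.61 with z = 1.645.
Half-width: 1.645 × 3.61 = 5.94.
4.2 − 5.94 = -1.74; 4.2 + 5.94 = 10.14.

[-1.74, 10.14]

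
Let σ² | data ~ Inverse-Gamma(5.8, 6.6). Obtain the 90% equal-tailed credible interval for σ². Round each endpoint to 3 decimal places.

Inverse-Gamma(5.8, 6.6) quantiles: F⁻¹(0.05) and F⁻¹(0.95).
Equivalently, 1/σ² ~ Gamma(5.8, rate = 6.6); invert its 0.95 and 0.05 quantiles.
Posterior mean ≈ 1.375, SD ≈ 0.705; a Normal approximation gives roughly [0.215, 2.535].
Exact: lower = 0.644; upper = 2.659.

[0.644, 2.659]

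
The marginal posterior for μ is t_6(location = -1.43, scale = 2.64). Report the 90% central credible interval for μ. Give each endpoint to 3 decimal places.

[-6.560, 3.700]

The t_6 distribution is symmetric; the 90% interval is -1.43 ± t·2.64 with t_{0.95,6} = 1.943.
Half-width: 1.943 × 2.64 = 5.130.
-1.43 − 5.130 = -6.560; -1.43 + 5.130 = 3.700.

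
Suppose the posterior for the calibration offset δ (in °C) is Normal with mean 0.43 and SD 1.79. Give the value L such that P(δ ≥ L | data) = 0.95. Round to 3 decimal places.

-2.514

Need L with P(δ ≥ L) = 0.95: L = 0.43 − z_{0.05}·1.79.
z = 1.645; L = 0.43 − 1.645 × 1.79 = -2.514.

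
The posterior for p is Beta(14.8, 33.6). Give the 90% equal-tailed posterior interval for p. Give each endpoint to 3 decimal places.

Posterior: Beta(14.8, 33.6).
Equal-tailed 90% interval: the 0.05 and 0.95 quantiles of Beta(14.8, 33.6).
Posterior mean ≈ 0.306, SD ≈ 0.066; a Normal approximation gives roughly [0.198, 0.414].
Exact: F⁻¹(0.05) = 0.203; F⁻¹(0.95) = 0.418.

[0.203, 0.418]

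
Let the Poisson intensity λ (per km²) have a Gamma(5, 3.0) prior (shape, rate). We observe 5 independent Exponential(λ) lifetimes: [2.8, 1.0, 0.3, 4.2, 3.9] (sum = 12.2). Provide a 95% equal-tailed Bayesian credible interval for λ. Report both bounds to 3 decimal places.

[0.315, 1.124]

Posterior: Gamma(5+5, 3.0+12.2) = Gamma(10, 15.2) (shape, rate).
Equal-tailed 95% interval: Gamma(10, 15.2) quantiles at 0.025 and 0.975.
Posterior mean ≈ 0.658, SD ≈ 0.208; a Normal approximation gives roughly [0.250, 1.066].
Exact: lower = 0.315; upper = 1.124.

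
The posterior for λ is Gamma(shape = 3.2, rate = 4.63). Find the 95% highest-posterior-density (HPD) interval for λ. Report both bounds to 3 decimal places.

[0.081, 1.451]

The posterior is unimodal and skewed, so the HPD interval has equal density at both endpoints and is the shortest 95% interval.
Solving f(0.081) = f(1.451) with F(1.451) − F(0.081) = 0.95 gives [0.081, 1.451].
For comparison, the equal-tailed interval is [0.153, 1.629]; the HPD is narrower and shifted toward the mode.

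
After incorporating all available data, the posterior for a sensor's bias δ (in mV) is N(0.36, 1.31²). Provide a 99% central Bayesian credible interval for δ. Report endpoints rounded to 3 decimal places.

The posterior is symmetric, so the 99% equal-tailed interval is δ = 0.36 ± z·1.31 with z = 2.576.
Half-width: 2.576 × 1.31 = 3.374.
0.36 − 3.374 = -3.014; 0.36 + 3.374 = 3.734.

[-3.014, 3.734]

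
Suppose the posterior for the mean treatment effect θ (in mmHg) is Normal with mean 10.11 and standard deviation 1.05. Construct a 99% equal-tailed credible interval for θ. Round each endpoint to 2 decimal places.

[7.41, 12.81]

The posterior is symmetric, so the 99% equal-tailed interval is θ = 10.11 ± z·1.05 with z = 2.576.
Half-width: 2.576 × 1.05 = 2.70.
10.11 − 2.70 = 7.41; 10.11 + 2.70 = 12.81.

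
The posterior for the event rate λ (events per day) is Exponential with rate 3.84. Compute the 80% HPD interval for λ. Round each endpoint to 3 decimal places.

The exponential density is strictly decreasing on [0, ∞), so the HPD interval is anchored at 0: [0, q] with P(λ ≤ q) = 0.80.
q = −ln(1 − 0.80) / 3.84 = 1.6094 / 3.84 = 0.419.

[0.000, 0.419]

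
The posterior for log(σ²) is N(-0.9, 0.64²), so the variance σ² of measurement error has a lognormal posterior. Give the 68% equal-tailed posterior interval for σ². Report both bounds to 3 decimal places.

[0.215, 0.768]

On the log scale the 68% interval is -0.9 ± 0.994 × 0.64 = [-1.5365, -0.2635].
Exponentiate: [e^-1.5365, e^-0.2635] = [0.215, 0.768].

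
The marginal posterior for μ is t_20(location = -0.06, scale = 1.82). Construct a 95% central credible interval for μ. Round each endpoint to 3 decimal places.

[-3.856, 3.736]

The t_20 distribution is symmetric; the 95% interval is -0.06 ± t·1.82 with t_{0.975,20} = 2.086.
Half-width: 2.086 × 1.82 = 3.796.
-0.06 − 3.796 = -3.856; -0.06 + 3.796 = 3.736.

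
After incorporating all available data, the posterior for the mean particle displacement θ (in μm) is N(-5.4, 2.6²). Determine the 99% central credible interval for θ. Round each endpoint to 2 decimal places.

[-12.10, 1.30]

The posterior is symmetric, so the 99% equal-tailed interval is θ = -5.4 ± z·2.6 with z = 2.576.
Half-width: 2.576 × 2.6 = 6.70.
-5.4 − 6.70 = -12.10; -5.4 + 6.70 = 1.30.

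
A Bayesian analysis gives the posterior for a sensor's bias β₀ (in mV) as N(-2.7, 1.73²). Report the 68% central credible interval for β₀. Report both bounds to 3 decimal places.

The posterior is symmetric, so the 68% equal-tailed interval is β₀ = -2.7 ± z·1.73 with z = 0.994.
Half-width: 0.994 × 1.73 = 1.720.
-2.7 − 1.720 = -4.420; -2.7 + 1.720 = -0.980.

[-4.420, -0.980]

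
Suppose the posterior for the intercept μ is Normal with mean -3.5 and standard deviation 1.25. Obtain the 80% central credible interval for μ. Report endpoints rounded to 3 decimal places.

The posterior is symmetric, so the 80% equal-tailed interval is μ = -3.5 ± z·1.25 with z = 1.282.
Half-width: 1.282 × 1.25 = 1.602.
-3.5 − 1.602 = -5.102; -3.5 + 1.602 = -1.898.

[-5.102, -1.898]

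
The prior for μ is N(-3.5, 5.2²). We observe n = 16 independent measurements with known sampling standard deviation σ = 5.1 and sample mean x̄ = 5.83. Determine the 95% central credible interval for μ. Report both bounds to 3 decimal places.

Posterior precision = 1/5.2² + 16/5.1² = 0.0370 + 0.6151 = 0.6521, so posterior SD = 1.2383.
Posterior mean = (-3.5/5.2² + 16·5.83/5.1²) / 0.6521 = 5.3009.
Interval: 5.3009 ± 1.960 × 1.2383 → [2.874, 7.728].

[2.874, 7.728]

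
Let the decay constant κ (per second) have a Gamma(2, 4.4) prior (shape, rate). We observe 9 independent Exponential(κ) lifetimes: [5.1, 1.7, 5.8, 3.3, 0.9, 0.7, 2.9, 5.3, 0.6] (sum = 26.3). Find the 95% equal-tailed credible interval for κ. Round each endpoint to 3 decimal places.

[0.179, 0.599]

Posterior: Gamma(2+9, 4.4+26.3) = Gamma(11, 30.7) (shape, rate).
Equal-tailed 95% interval: Gamma(11, 30.7) quantiles at 0.025 and 0.975.
Posterior mean ≈ 0.358, SD ≈ 0.108; a Normal approximation gives roughly [0.147, 0.570].
Exact: lower = 0.179; upper = 0.599.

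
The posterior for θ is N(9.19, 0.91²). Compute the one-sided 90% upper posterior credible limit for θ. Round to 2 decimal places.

Need U with P(θ ≤ U) = 0.90: U = 9.19 + z_{0.1}·0.91.
z = 1.282; U = 9.19 + 1.282 × 0.91 = 10.36.

10.36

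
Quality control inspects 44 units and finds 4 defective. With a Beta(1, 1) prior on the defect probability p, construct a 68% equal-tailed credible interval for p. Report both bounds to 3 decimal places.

Posterior: Beta(1+4, 1+40) = Beta(5, 41).
Equal-tailed 68% interval: the 0.16 and 0.84 quantiles of Beta(5, 41).
Posterior mean ≈ 0.109, SD ≈ 0.045; a Normal approximation gives roughly [0.064, 0.154].
Exact: F⁻¹(0.16) = 0.064; F⁻¹(0.84) = 0.153.

[0.064, 0.153]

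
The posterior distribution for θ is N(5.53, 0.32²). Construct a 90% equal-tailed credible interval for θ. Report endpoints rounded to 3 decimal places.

[5.004, 6.056]

The posterior is symmetric, so the 90% equal-tailed interval is θ = 5.53 ± z·0.32 with z = 1.645.
Half-width: 1.645 × 0.32 = 0.526.
5.53 − 0.526 = 5.004; 5.53 + 0.526 = 6.056.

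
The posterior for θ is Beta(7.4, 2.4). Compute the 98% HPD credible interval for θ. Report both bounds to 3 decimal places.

[0.438, 0.986]

The posterior is unimodal and skewed, so the HPD interval has equal density at both endpoints and is the shortest 98% interval.
Solving f(0.438) = f(0.986) with F(0.986) − F(0.438) = 0.98 gives [0.438, 0.986].
For comparison, the equal-tailed interval is [0.399, 0.970]; the HPD is narrower and shifted toward the mode.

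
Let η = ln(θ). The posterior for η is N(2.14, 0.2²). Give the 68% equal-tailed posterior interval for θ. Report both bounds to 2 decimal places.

On the log scale the 68% interval is 2.14 ± 0.994 × 0.2 = [1.9411, 2.3389].
Exponentiate: [e^1.9411, e^2.3389] = [6.97, 10.37].

[6.97, 10.37]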